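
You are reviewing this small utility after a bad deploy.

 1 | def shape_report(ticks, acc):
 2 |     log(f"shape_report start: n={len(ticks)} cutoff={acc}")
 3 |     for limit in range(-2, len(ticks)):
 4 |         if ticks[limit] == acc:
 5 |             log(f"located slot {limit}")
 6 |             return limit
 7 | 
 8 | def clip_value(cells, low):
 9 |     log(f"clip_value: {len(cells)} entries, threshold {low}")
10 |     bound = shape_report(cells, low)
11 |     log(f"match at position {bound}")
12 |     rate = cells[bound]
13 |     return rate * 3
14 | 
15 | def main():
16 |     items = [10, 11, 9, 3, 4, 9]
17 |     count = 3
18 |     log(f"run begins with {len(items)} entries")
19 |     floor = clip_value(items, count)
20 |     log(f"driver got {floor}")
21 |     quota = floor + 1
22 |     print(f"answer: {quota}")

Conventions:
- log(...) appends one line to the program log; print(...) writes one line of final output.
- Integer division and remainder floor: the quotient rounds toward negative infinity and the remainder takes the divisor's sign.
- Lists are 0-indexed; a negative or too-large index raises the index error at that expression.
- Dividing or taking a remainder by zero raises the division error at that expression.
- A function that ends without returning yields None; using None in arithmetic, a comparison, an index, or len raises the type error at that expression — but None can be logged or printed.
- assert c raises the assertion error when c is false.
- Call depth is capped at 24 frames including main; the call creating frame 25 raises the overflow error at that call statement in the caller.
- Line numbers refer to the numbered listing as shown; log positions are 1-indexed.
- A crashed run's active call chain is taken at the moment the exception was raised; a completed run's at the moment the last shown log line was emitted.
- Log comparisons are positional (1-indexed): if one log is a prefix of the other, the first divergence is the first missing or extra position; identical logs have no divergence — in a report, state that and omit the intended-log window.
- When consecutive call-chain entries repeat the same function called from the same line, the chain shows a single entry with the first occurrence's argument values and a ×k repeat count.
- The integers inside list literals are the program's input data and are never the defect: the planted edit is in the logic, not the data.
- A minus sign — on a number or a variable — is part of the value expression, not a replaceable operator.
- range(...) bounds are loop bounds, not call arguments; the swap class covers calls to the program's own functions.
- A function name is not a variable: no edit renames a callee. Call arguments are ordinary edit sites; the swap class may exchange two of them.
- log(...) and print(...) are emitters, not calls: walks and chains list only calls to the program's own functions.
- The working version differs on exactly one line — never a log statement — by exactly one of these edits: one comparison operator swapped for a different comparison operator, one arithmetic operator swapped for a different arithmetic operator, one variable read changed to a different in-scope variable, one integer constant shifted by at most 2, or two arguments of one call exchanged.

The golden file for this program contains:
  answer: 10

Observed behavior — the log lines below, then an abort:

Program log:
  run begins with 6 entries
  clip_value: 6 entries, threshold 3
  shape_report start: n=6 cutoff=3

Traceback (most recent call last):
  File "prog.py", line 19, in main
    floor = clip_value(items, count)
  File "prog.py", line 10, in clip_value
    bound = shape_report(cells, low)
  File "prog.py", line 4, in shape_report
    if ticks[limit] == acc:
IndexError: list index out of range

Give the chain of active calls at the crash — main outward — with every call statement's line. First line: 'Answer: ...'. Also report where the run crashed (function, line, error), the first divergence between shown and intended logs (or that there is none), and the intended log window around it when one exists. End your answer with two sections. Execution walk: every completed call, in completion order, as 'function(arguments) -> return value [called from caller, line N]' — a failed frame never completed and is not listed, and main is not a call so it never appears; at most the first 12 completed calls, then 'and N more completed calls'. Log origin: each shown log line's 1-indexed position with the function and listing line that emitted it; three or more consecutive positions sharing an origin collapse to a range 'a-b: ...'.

Answer: main -> clip_value (called at line 19) -> shape_report (called at line 10).
Key observation: The faulty run's log stops after 3 lines; the working version's next line would be 'located slot 3'.
Crash: shape_report, line 4, IndexError.
First divergence: position 4 — the faulty run's log ends after 3 lines; the working version continues with 'located slot 3'.
Intended log window:
  2: clip_value: 6 entries, threshold 3
  3: shape_report start: n=6 cutoff=3
  4: located slot 3
  5: match at position 3
Execution walk:
  (no call completed)
Log origin:
  1: from main, line 18
  2: from clip_value, line 9
  3: from shape_report, line 2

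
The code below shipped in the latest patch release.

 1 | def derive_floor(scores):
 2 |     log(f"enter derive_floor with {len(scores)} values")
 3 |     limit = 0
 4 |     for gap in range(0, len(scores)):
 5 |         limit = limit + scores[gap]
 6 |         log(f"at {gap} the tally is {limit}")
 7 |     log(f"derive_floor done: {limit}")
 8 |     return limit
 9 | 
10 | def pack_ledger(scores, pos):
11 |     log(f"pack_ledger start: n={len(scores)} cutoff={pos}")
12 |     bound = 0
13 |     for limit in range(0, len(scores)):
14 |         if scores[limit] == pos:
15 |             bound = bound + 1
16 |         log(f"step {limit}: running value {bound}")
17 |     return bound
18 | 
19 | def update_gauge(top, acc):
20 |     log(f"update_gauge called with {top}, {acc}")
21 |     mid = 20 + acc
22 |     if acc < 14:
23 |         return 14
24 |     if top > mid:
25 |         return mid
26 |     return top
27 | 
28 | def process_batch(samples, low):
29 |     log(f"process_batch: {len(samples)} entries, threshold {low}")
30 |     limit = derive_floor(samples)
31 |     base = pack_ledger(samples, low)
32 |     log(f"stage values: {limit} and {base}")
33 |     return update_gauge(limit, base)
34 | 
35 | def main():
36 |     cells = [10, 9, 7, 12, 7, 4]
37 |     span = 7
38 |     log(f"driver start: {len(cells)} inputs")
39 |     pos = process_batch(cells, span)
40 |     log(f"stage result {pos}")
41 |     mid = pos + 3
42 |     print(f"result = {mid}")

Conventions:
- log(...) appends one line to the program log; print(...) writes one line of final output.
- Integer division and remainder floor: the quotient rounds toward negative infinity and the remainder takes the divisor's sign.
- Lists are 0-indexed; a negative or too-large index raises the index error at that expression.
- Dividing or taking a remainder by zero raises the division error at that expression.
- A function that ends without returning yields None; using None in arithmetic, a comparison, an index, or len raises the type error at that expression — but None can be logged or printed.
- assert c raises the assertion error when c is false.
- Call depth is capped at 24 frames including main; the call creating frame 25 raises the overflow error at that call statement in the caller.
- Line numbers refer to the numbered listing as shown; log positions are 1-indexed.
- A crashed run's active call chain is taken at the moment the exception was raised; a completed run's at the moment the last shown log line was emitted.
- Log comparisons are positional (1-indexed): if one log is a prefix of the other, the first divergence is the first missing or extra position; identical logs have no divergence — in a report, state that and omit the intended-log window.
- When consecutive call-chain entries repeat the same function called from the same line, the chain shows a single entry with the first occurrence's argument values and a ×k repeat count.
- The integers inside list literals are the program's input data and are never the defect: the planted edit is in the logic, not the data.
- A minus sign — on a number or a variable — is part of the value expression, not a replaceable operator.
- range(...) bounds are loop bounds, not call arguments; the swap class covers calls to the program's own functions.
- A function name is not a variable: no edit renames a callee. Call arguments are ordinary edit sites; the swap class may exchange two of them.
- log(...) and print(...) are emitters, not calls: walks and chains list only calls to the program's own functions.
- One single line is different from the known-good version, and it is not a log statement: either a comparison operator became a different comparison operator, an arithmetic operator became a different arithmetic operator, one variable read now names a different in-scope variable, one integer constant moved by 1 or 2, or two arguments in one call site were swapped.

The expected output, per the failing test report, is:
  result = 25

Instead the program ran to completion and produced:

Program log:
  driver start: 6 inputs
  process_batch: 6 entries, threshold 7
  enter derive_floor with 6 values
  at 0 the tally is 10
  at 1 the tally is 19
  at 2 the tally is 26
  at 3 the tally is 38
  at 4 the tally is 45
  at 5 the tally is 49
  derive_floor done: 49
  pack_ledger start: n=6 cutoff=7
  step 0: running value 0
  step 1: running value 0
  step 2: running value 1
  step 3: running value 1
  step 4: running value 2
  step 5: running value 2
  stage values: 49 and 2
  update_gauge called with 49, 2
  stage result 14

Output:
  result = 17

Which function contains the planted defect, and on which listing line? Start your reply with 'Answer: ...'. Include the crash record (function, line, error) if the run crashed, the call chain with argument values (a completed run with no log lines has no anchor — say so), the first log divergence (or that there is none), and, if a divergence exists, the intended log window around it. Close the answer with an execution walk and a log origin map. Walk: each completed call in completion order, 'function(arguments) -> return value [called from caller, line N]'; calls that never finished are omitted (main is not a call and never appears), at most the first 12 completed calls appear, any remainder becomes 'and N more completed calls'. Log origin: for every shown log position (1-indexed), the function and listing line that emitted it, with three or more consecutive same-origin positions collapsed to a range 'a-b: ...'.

Answer: the defect is in update_gauge at line 22.
Key fact: Position 20 is the first bad log line: 'stage result 14' should read 'stage result 22'.
Call chain: main.
First divergence: position 20 — shown 'stage result 14', intended 'stage result 22'.
Intended log window:
  18: stage values: 49 and 2
  19: update_gauge called with 49, 2
  20: stage result 22
Execution walk:
  derive_floor([10, 9, 7, 12, 7, 4]) -> 49  [called from process_batch, line 30]
  pack_ledger([10, 9, 7, 12, 7, 4], 7) -> 2  [called from process_batch, line 31]
  update_gauge(49, 2) -> 14  [called from process_batch, line 33]
  process_batch([10, 9, 7, 12, 7, 4], 7) -> 14  [called from main, line 39]
Log line origins:
  1: emitted by main (line 38)
  2: emitted by process_batch (line 29)
  3: emitted by derive_floor (line 2)
  4-9: emitted by derive_floor (line 6)
  10: emitted by derive_floor (line 7)
  11: emitted by pack_ledger (line 11)
  12-17: emitted by pack_ledger (line 16)
  18: emitted by process_batch (line 32)
  19: emitted by update_gauge (line 20)
  20: emitted by main (line 40)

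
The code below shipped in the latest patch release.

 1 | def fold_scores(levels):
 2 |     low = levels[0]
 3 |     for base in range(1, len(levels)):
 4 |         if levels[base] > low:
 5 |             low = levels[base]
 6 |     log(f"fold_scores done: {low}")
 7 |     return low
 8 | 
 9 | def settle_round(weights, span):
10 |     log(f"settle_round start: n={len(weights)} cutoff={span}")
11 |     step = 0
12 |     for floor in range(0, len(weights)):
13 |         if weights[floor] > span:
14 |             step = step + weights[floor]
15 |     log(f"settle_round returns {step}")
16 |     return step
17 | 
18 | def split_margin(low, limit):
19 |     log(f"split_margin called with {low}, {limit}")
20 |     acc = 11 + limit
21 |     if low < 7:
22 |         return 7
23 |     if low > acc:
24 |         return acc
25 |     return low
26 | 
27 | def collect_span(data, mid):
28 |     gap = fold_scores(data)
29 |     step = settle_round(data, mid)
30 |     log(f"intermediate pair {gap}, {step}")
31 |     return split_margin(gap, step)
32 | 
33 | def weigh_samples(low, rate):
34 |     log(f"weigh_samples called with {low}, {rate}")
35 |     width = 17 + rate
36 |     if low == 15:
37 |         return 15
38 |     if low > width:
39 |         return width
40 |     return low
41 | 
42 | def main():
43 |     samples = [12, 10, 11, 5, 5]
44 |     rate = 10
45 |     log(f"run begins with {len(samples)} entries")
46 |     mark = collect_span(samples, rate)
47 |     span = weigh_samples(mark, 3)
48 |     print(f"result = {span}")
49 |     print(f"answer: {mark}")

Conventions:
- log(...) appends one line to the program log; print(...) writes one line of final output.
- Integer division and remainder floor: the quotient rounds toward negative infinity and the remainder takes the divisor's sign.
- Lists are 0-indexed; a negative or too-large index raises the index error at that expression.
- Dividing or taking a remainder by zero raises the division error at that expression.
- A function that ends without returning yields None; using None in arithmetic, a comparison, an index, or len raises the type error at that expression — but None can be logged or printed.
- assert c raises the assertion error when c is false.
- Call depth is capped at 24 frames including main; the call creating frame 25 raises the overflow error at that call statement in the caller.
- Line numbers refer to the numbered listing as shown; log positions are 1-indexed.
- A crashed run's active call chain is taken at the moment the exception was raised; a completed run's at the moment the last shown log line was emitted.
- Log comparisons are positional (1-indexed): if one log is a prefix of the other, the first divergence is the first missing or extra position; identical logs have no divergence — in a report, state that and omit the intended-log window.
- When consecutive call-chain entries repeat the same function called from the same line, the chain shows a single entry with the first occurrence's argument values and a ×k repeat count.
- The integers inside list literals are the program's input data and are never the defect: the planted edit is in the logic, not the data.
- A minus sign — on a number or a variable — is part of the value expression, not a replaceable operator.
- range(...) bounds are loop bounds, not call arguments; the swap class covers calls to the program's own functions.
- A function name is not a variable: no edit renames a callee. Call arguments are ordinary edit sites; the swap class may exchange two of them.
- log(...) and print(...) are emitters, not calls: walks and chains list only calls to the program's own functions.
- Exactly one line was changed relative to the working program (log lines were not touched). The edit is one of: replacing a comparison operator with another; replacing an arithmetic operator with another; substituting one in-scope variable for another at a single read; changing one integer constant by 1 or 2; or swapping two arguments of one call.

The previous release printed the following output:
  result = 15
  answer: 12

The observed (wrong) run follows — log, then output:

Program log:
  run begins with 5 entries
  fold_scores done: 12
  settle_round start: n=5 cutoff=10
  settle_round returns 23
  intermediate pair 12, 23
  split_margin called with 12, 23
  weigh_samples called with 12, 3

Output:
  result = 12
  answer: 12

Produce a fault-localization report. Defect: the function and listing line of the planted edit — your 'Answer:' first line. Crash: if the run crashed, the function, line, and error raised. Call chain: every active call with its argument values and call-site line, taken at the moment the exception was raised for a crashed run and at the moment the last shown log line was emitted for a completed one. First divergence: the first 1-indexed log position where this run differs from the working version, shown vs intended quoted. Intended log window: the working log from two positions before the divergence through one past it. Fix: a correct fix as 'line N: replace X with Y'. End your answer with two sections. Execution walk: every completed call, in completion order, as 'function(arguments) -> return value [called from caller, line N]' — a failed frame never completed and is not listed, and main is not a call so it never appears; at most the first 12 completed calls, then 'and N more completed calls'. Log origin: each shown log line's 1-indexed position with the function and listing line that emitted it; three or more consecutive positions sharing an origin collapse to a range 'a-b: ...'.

Answer: the defect is in weigh_samples at line 36.
Key fact: The two runs log identically and part ways only at the printed values.
Call chain: main -> weigh_samples(12, 3) (called at line 47).
First divergence: none; the two logs match at every position.
Execution walk:
  fold_scores([12, 10, 11, 5, 5]) -> 12  [called from collect_span, line 28]
  settle_round([12, 10, 11, 5, 5], 10) -> 23  [called from collect_span, line 29]
  split_margin(12, 23) -> 12  [called from collect_span, line 31]
  collect_span([12, 10, 11, 5, 5], 10) -> 12  [called from main, line 46]
  weigh_samples(12, 3) -> 12  [called from main, line 47]
Log origin:
  1: from main, line 45
  2: from fold_scores, line 6
  3: from settle_round, line 10
  4: from settle_round, line 15
  5: from collect_span, line 30
  6: from split_margin, line 19
  7: from weigh_samples, line 34
A correct fix: line 36: replace `==` with `<`.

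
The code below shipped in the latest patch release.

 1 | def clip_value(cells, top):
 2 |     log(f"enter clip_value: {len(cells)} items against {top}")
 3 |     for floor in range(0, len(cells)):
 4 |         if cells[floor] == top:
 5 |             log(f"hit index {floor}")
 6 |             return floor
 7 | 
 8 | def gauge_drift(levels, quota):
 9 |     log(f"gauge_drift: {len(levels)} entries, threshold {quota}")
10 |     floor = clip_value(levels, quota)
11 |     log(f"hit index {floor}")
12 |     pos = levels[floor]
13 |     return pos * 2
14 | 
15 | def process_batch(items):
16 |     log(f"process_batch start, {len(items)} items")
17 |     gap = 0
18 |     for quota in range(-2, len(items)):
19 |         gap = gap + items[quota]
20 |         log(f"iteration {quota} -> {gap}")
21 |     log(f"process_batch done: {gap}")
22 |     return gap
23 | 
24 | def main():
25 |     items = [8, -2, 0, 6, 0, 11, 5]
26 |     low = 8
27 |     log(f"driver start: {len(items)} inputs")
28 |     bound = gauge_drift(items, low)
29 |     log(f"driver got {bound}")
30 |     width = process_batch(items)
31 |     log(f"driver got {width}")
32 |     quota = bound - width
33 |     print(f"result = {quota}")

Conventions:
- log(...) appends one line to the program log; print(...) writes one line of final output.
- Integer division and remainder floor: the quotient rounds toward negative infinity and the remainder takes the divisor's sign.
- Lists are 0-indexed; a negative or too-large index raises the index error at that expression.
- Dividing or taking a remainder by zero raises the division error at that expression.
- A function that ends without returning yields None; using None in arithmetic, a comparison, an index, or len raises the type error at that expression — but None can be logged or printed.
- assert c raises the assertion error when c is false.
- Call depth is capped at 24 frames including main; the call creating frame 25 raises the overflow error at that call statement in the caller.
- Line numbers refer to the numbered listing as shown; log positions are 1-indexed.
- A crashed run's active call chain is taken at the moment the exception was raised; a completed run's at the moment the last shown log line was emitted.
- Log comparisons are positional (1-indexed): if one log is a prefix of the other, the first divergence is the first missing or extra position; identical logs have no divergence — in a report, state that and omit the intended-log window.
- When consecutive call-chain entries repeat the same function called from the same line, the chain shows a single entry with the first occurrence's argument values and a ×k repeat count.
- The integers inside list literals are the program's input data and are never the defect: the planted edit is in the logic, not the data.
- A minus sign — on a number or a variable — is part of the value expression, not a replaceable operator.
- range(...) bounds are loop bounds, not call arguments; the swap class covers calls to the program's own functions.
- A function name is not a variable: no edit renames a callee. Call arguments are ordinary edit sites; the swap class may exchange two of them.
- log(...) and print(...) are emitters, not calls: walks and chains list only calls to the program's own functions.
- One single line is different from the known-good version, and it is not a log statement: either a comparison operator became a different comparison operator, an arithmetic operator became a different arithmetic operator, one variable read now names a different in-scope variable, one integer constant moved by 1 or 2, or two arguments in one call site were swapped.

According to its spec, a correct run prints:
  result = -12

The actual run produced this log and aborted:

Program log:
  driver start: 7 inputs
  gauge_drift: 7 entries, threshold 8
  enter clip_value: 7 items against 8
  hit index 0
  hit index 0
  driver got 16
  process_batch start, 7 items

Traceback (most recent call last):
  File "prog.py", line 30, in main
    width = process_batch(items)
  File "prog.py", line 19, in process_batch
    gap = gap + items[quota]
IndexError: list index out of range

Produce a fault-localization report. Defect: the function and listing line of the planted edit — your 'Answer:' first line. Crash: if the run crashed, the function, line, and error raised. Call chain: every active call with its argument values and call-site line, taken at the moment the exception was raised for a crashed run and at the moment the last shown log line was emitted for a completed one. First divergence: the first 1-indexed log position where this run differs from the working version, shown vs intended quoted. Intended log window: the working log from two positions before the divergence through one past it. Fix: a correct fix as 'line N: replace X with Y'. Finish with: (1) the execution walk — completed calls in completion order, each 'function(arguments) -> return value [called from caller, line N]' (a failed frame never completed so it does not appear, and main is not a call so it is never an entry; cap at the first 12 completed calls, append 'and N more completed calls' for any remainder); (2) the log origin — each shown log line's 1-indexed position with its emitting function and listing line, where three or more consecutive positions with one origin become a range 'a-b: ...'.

Answer: the defect is in process_batch at line 18.
Key fact: The log ends early — 7 lines, where the working version next logs 'iteration 0 -> 8'.
Crash: process_batch, line 19, IndexError.
Call chain: main -> process_batch([8, -2, 0, 6, 0, 11, 5]) (called at line 30).
First divergence: position 8 (shown log ended at 7 lines; the working version continues: 'iteration 0 -> 8').
Intended log window:
  6: driver got 16
  7: process_batch start, 7 items
  8: iteration 0 -> 8
  9: iteration 1 -> 6
Execution walk:
  clip_value([8, -2, 0, 6, 0, 11, 5], 8) -> 0  [called from gauge_drift, line 10]
  gauge_drift([8, -2, 0, 6, 0, 11, 5], 8) -> 16  [called from main, line 28]
Log line origins:
  1 — main, line 27
  2 — gauge_drift, line 9
  3 — clip_value, line 2
  4 — clip_value, line 5
  5 — gauge_drift, line 11
  6 — main, line 29
  7 — process_batch, line 16
A correct fix: line 18: replace `-2` with `0`.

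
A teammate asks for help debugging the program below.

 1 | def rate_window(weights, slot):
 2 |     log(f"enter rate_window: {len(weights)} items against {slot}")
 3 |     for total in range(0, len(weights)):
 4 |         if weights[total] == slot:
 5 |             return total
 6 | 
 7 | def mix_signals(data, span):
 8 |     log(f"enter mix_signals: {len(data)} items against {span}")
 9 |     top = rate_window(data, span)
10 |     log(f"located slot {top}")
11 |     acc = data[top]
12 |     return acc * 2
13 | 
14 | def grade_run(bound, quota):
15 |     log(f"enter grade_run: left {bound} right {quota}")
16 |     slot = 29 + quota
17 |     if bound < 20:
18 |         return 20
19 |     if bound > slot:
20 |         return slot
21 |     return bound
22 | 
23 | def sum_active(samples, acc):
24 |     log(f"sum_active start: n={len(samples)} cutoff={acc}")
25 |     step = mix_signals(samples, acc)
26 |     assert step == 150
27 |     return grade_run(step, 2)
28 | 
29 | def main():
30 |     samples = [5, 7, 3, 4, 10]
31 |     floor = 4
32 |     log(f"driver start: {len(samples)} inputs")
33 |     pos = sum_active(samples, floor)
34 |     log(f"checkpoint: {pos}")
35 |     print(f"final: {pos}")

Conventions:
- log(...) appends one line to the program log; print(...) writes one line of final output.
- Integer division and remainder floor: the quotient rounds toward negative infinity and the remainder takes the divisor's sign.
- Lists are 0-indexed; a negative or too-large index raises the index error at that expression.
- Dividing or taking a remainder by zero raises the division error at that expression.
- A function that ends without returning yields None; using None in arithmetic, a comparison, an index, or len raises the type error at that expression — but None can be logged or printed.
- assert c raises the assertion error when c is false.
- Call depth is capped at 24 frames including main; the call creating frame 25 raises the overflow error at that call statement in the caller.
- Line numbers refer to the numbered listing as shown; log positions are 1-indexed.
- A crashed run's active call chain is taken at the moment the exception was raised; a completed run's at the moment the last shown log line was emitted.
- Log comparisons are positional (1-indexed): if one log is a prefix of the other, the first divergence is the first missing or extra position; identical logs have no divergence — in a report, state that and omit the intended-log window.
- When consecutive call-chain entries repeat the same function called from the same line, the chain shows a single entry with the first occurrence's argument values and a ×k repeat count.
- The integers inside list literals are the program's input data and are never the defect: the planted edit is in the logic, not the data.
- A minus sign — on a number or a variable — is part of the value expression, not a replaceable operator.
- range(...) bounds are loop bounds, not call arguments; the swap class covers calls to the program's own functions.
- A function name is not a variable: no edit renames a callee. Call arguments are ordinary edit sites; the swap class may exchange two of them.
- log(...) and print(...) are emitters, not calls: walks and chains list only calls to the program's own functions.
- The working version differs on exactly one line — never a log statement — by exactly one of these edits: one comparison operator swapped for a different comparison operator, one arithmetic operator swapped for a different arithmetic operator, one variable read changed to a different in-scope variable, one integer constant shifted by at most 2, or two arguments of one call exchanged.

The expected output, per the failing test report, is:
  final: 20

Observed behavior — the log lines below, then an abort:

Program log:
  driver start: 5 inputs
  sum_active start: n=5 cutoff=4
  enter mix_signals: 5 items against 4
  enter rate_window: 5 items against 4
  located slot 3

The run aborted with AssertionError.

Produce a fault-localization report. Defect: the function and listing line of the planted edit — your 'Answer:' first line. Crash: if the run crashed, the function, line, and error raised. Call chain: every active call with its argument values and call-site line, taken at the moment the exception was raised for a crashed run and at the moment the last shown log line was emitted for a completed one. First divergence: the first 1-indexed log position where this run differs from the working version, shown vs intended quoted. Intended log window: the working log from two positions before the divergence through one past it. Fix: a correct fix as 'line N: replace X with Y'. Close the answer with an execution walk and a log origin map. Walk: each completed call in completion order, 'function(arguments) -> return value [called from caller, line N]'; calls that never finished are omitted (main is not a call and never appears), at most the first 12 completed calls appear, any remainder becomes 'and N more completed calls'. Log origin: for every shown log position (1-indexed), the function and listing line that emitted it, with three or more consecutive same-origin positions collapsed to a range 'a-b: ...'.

Answer: the defect is in sum_active at line 26.
Core observation: The faulty run's log stops after 5 lines; the working version's next line would be 'enter grade_run: left 8 right 2'.
Crash: sum_active, line 26, AssertionError.
Call chain: main -> sum_active([5, 7, 3, 4, 10], 4) (called at line 33).
First divergence: position 6 — after 5 matching lines the faulty run goes silent; intended next line 'enter grade_run: left 8 right 2'.
Intended log window:
  4: enter rate_window: 5 items against 4
  5: located slot 3
  6: enter grade_run: left 8 right 2
  7: checkpoint: 20
Execution walk:
  rate_window([5, 7, 3, 4, 10], 4) -> 3  [called from mix_signals, line 9]
  mix_signals([5, 7, 3, 4, 10], 4) -> 8  [called from sum_active, line 25]
Log origin:
  1: from main, line 32
  2: from sum_active, line 24
  3: from mix_signals, line 8
  4: from rate_window, line 2
  5: from mix_signals, line 10
A correct fix: line 26: replace `==` with `<=`.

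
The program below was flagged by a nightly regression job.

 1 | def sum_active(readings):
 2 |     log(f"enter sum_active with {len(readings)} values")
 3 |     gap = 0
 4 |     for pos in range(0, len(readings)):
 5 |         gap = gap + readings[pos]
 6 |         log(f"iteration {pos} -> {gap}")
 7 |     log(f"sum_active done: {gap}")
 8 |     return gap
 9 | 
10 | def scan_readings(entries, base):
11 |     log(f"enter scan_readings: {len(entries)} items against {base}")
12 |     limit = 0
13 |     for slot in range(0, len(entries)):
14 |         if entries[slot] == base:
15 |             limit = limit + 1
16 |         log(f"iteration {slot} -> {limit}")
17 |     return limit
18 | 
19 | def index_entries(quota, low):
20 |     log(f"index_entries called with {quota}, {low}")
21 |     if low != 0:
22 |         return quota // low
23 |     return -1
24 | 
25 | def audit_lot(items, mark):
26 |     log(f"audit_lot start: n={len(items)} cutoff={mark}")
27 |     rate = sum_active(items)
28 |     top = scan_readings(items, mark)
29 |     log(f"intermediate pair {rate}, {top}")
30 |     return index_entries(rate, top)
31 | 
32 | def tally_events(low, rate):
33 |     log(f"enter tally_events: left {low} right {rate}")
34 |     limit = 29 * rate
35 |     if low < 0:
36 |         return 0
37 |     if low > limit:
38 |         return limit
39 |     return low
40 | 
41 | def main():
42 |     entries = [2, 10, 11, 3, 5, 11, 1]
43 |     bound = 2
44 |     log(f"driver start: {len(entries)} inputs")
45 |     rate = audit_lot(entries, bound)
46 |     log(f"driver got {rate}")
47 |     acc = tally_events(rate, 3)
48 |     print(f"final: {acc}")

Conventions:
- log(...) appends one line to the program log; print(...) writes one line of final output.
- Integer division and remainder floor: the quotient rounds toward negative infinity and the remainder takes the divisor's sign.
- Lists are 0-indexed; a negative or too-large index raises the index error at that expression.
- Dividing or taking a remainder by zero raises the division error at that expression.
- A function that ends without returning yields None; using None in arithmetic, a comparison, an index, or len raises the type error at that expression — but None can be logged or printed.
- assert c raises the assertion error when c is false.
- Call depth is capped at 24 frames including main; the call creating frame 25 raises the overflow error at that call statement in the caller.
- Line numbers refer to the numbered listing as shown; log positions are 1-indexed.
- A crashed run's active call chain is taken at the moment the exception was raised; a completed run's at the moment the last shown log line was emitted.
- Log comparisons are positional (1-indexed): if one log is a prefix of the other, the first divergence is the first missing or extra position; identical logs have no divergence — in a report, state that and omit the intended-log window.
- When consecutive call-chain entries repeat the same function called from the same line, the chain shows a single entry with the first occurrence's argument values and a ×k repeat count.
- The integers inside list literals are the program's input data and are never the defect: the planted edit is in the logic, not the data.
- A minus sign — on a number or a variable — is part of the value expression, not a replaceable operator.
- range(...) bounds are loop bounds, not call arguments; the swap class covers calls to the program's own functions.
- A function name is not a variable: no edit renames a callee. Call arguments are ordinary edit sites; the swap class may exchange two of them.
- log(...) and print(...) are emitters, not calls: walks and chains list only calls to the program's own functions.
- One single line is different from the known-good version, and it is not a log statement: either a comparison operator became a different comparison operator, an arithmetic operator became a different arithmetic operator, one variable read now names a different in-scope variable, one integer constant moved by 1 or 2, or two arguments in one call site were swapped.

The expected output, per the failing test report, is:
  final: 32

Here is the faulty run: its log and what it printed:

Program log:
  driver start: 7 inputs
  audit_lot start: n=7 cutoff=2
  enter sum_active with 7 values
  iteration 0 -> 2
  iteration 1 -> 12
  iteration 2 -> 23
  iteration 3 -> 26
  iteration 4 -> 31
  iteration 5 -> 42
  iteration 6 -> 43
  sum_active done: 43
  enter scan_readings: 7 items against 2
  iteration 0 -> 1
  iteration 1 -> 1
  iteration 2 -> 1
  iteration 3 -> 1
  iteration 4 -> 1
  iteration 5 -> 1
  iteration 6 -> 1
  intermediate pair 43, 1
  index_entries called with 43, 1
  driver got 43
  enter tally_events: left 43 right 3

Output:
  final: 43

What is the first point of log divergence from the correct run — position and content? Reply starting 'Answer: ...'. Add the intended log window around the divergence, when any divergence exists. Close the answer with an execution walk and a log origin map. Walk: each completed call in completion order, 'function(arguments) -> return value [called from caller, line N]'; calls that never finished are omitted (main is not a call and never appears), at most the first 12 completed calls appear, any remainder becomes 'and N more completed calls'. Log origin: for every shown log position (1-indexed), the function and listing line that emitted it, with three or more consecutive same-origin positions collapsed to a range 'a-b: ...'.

Answer: none (the log streams are identical).
Execution walk:
  sum_active([2, 10, 11, 3, 5, 11, 1]) -> 43  [called from audit_lot, line 27]
  scan_readings([2, 10, 11, 3, 5, 11, 1], 2) -> 1  [called from audit_lot, line 28]
  index_entries(43, 1) -> 43  [called from audit_lot, line 30]
  audit_lot([2, 10, 11, 3, 5, 11, 1], 2) -> 43  [called from main, line 45]
  tally_events(43, 3) -> 43  [called from main, line 47]
Log line origins:
  1: logged in main at line 44
  2: logged in audit_lot at line 26
  3: logged in sum_active at line 2
  4-10: logged in sum_active at line 6
  11: logged in sum_active at line 7
  12: logged in scan_readings at line 11
  13-19: logged in scan_readings at line 16
  20: logged in audit_lot at line 29
  21: logged in index_entries at line 20
  22: logged in main at line 46
  23: logged in tally_events at line 33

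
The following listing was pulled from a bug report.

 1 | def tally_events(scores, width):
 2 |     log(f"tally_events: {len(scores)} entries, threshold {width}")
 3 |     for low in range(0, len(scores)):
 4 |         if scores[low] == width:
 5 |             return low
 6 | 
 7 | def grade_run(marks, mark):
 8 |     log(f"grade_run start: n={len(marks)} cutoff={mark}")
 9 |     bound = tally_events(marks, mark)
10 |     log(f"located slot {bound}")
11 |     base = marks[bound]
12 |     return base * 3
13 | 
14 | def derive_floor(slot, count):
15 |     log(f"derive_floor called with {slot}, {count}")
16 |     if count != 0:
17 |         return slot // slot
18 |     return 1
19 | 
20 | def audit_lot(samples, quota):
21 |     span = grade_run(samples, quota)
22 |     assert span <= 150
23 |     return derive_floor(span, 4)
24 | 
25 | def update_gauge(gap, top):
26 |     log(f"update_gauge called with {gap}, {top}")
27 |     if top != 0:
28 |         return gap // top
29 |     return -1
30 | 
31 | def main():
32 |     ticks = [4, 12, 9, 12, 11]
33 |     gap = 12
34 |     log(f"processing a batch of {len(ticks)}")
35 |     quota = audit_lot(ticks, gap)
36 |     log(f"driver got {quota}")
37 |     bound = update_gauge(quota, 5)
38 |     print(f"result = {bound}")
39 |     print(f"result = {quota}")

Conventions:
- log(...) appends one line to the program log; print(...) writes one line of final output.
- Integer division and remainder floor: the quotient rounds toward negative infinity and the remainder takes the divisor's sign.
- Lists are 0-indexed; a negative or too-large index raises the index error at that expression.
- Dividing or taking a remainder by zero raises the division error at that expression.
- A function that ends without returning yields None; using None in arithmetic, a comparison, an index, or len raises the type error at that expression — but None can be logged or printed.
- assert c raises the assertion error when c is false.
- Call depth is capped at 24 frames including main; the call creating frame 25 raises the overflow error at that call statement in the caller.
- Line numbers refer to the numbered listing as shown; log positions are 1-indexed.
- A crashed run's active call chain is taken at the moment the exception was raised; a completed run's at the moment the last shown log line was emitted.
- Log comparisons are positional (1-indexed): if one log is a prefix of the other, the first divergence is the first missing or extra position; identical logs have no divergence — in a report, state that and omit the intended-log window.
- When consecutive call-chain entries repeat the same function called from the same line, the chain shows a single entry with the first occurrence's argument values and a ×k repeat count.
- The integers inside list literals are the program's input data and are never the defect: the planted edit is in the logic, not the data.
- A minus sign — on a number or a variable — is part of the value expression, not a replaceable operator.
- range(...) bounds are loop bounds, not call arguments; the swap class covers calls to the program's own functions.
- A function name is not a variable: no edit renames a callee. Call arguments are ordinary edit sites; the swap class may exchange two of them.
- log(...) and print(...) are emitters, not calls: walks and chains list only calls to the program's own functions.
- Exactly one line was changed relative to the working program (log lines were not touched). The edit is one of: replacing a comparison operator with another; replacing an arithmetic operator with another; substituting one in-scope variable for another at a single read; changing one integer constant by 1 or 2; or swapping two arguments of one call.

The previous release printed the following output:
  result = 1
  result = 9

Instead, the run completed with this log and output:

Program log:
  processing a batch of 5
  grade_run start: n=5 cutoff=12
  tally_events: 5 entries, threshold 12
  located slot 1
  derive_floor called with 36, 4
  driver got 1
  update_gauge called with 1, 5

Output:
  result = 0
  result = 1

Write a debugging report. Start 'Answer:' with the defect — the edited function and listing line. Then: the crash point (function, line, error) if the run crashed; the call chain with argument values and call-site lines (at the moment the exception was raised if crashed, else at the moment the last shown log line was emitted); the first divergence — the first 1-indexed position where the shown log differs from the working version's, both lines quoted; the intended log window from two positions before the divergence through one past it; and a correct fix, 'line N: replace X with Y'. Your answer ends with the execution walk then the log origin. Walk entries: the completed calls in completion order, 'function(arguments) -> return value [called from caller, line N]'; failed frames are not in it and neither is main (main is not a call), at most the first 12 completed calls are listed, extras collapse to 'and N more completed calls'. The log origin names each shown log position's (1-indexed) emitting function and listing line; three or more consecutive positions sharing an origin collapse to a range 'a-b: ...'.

Answer: the defect is in derive_floor at line 17.
Core observation: The earliest visible damage is log position 6 — 'driver got 1' rather than the intended 'driver got 9'.
Call chain: main -> update_gauge(1, 5) (called at line 37).
First divergence: position 6 — the shown line 'driver got 1' should read 'driver got 9'.
Intended log window:
  4: located slot 1
  5: derive_floor called with 36, 4
  6: driver got 9
  7: update_gauge called with 9, 5
Execution walk:
  tally_events([4, 12, 9, 12, 11], 12) -> 1  [called from grade_run, line 9]
  grade_run([4, 12, 9, 12, 11], 12) -> 36  [called from audit_lot, line 21]
  derive_floor(36, 4) -> 1  [called from audit_lot, line 23]
  audit_lot([4, 12, 9, 12, 11], 12) -> 1  [called from main, line 35]
  update_gauge(1, 5) -> 0  [called from main, line 37]
Log line origins:
  1: from main, line 34
  2: from grade_run, line 8
  3: from tally_events, line 2
  4: from grade_run, line 10
  5: from derive_floor, line 15
  6: from main, line 36
  7: from update_gauge, line 26
A correct fix: line 17: replace `slot // slot` with `slot // count`.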